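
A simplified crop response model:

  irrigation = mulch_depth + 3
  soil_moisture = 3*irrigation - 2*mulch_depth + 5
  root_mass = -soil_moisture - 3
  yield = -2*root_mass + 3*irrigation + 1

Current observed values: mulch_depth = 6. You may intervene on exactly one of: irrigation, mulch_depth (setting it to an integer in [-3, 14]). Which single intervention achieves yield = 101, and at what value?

Intervening on irrigation: with other inputs at their observed values, yield = 9*irrigation - 7. Solving for 101 gives irrigation = 12, within [-3, 14].
Intervening on mulch_depth: yield = 5*mulch_depth + 44. Reaching 101 requires mulch_depth = 57/5, not an integer.

set irrigation = 12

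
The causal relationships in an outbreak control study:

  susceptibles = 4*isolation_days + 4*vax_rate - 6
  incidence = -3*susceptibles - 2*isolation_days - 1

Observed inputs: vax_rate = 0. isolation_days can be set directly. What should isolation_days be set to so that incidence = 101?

Substituting into the susceptibles equation gives susceptibles = 4*isolation_days - 6.
This gives incidence = -14*isolation_days + 17.
Solve -14*isolation_days + 17 = 101: isolation_days = (101 - 17) / -14 = -6.

isolation_days = -6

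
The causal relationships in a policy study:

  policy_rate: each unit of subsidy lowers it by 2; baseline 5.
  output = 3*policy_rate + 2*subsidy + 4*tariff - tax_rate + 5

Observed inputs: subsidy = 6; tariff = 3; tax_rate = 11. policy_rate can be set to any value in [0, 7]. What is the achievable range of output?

18 to 39

Intervening on policy_rate fixes its value directly, overriding its dependence on subsidy.
Substituting into the output equation gives output = 3*policy_rate + 18.
Linear in policy_rate, so extremes are at the endpoints: policy_rate = 0 gives output = 18; policy_rate = 7 gives output = 39.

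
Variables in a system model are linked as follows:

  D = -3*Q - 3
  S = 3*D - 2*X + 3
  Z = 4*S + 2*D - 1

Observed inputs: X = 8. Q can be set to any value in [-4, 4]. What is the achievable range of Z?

-263 to 73

Substituting into the S equation gives S = -9*Q - 22.
Z becomes -42*Q - 95.
Linear in Q, so extremes are at the endpoints: Q = -4 gives Z = 73; Q = 4 gives Z = -263.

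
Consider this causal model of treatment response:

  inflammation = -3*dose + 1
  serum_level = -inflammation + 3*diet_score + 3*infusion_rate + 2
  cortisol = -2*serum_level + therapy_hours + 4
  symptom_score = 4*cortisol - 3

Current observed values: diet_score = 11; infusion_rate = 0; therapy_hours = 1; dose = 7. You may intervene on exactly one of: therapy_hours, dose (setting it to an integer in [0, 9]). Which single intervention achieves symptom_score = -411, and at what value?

set therapy_hours = 4

Intervening on therapy_hours: with other inputs at their observed values, symptom_score = 4*therapy_hours - 427. Solving for -411 gives therapy_hours = 4, within [0, 9].
Intervening on dose: symptom_score = -24*dose - 255. Reaching -411 requires dose = 13/2, not an integer.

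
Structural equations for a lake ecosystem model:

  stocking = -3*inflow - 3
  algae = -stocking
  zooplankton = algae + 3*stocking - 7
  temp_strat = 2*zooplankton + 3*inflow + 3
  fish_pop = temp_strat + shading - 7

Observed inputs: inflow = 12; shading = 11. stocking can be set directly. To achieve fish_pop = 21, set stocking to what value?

stocking = -2

Intervening on stocking fixes its value directly, overriding its dependence on inflow.
Substituting into the zooplankton equation gives zooplankton = 2*stocking - 7.
temp_strat becomes 4*stocking + 25.
This gives fish_pop = 4*stocking + 29.
Solve 4*stocking + 29 = 21: stocking = (21 - 29) / 4 = -2.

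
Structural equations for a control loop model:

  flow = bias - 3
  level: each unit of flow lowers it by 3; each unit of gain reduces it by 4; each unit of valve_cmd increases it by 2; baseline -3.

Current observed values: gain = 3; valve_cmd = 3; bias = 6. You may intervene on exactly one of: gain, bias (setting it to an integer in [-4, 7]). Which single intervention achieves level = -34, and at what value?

Intervening on gain: with other inputs at their observed values, level = -4*gain - 6. Solving for -34 gives gain = 7, within [-4, 7].
Intervening on bias: level = -3*bias. Reaching -34 requires bias = 34/3, not an integer.

set gain = 7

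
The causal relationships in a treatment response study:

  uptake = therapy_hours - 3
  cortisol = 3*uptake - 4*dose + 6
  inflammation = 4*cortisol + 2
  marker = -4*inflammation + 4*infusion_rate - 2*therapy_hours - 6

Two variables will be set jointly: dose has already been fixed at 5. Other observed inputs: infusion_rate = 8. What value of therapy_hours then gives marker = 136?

With dose held at 5:
Substituting into the cortisol equation gives cortisol = 3*therapy_hours - 23.
Substituting into the inflammation equation gives inflammation = 12*therapy_hours - 90.
So marker = -50*therapy_hours + 386.
Solve -50*therapy_hours + 386 = 136: therapy_hours = (136 - 386) / -50 = 5.

therapy_hours = 5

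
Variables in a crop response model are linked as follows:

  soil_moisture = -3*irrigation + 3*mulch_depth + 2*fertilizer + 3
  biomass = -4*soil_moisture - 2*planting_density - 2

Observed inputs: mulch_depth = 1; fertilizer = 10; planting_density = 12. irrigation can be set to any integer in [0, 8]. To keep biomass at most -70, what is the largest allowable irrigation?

Substituting into the soil_moisture equation gives soil_moisture = -3*irrigation + 26.
biomass becomes 12*irrigation - 130.
Require 12*irrigation - 130 ≤ -70, so irrigation ≤ 5.
The largest integer in [0, 8] satisfying this is 5.

irrigation = 5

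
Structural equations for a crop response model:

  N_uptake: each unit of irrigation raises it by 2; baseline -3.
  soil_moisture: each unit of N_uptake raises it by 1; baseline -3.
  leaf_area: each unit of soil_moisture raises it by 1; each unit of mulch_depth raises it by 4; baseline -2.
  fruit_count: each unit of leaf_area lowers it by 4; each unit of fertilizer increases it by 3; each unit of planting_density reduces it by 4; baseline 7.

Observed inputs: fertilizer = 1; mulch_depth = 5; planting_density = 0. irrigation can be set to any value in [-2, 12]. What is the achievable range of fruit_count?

Substituting into the soil_moisture equation gives soil_moisture = 2*irrigation - 6.
This gives leaf_area = 2*irrigation + 12.
Substituting into the fruit_count equation gives fruit_count = -8*irrigation - 38.
Linear in irrigation, so extremes are at the endpoints: irrigation = -2 gives fruit_count = -22; irrigation = 12 gives fruit_count = -134.

-134 to -22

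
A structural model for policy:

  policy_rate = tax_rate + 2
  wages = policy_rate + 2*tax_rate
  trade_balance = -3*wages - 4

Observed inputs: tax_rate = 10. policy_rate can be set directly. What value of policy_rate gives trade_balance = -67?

Intervening on policy_rate fixes its value directly, overriding its dependence on tax_rate.
Substituting into the wages equation gives wages = policy_rate + 20.
Substituting into the trade_balance equation gives trade_balance = -3*policy_rate - 64.
Solve -3*policy_rate - 64 = -67: policy_rate = (-67 + 64) / -3 = 1.

policy_rate = 1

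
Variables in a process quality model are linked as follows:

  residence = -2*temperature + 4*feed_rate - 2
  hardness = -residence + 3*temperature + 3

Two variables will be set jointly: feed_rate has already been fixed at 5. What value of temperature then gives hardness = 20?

temperature = 7

With feed_rate held at 5:
Substituting into the residence equation gives residence = -2*temperature + 18.
Substituting into the hardness equation gives hardness = 5*temperature - 15.
Solve 5*temperature - 15 = 20: temperature = (20 + 15) / 5 = 7.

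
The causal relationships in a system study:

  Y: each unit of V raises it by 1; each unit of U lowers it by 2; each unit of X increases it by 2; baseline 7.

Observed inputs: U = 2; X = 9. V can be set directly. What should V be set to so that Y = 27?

Substituting into the Y equation gives Y = V + 21.
Solve V + 21 = 27: V = (27 - 21) / 1 = 6.

V = 6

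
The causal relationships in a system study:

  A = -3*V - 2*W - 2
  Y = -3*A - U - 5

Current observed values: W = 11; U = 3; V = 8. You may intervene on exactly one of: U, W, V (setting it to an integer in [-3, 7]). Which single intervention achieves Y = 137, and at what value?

Intervening on U: with other inputs at their observed values, Y = -U + 139. Solving for 137 gives U = 2, within [-3, 7].
Intervening on W: Y = 6*W + 70. Reaching 137 requires W = 67/6, not an integer.
Intervening on V: Y = 9*V + 64. Reaching 137 requires V = 73/9, not an integer.

set U = 2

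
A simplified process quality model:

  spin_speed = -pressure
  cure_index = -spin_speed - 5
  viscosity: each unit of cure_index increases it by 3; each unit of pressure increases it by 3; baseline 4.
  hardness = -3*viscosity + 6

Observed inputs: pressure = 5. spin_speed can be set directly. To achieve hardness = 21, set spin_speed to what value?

spin_speed = 3

Intervening on spin_speed fixes its value directly, overriding its dependence on pressure.
Substituting into the viscosity equation gives viscosity = -3*spin_speed + 4.
Substituting into the hardness equation gives hardness = 9*spin_speed - 6.
Solve 9*spin_speed - 6 = 21: spin_speed = (21 + 6) / 9 = 3.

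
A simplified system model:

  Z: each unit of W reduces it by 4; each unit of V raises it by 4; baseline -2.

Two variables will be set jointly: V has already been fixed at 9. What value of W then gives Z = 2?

With V held at 9:
Substituting into the Z equation gives Z = -4*W + 34.
Solve -4*W + 34 = 2: W = (2 - 34) / -4 = 8.

W = 8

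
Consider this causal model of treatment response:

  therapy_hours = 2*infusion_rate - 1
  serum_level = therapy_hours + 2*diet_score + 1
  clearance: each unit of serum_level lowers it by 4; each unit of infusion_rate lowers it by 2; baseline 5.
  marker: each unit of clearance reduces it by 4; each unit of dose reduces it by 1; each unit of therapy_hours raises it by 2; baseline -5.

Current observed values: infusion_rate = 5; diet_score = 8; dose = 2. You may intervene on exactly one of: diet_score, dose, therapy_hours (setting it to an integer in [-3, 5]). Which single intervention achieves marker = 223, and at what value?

Intervening on diet_score: with other inputs at their observed values, marker = 32*diet_score + 191. Solving for 223 gives diet_score = 1, within [-3, 5].
Intervening on dose: marker = -dose + 449. Reaching 223 requires dose = 226, outside [-3, 5].
Intervening on therapy_hours: marker = 18*therapy_hours + 285. Reaching 223 requires therapy_hours = -31/9, not an integer.

set diet_score = 1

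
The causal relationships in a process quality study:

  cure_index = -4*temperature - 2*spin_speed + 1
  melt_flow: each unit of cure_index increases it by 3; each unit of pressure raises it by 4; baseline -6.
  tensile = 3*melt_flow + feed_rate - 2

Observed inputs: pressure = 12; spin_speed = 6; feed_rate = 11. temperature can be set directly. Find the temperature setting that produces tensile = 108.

Substituting into the cure_index equation gives cure_index = -4*temperature - 11.
Substituting into the melt_flow equation gives melt_flow = -12*temperature + 9.
So tensile = -36*temperature + 36.
Solve -36*temperature + 36 = 108: temperature = (108 - 36) / -36 = -2.

temperature = -2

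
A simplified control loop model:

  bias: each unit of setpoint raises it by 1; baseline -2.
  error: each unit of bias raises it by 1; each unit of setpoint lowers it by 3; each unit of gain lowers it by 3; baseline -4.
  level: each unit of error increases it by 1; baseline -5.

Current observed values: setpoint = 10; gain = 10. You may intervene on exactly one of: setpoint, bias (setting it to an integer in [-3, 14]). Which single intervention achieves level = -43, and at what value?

Intervening on setpoint: with other inputs at their observed values, level = -2*setpoint - 41. Solving for -43 gives setpoint = 1, within [-3, 14].
Intervening on bias: level = bias - 69. Reaching -43 requires bias = 26, outside [-3, 14].

set setpoint = 1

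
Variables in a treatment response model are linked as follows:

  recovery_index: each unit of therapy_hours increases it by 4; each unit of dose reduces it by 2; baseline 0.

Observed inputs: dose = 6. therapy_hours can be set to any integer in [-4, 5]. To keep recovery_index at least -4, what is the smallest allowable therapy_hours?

Substituting into the recovery_index equation gives recovery_index = 4*therapy_hours - 12.
Require 4*therapy_hours - 12 ≥ -4, so therapy_hours ≥ 2.
The smallest integer in [-4, 5] satisfying this is 2.

therapy_hours = 2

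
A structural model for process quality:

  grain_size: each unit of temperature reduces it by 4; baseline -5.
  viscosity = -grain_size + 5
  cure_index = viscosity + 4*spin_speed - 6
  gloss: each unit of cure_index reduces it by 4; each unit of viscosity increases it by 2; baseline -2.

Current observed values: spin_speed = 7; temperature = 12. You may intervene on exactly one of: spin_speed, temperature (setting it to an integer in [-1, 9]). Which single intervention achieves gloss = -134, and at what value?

set temperature = 3

Intervening on spin_speed: gloss = -16*spin_speed - 94. Reaching -134 requires spin_speed = 5/2, not an integer.
Intervening on temperature: with other inputs at their observed values, gloss = -8*temperature - 110. Solving for -134 gives temperature = 3, within [-1, 9].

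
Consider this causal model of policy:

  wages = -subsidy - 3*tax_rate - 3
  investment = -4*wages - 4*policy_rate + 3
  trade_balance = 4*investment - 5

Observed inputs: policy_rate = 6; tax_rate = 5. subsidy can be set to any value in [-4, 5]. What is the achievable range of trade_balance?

Substituting into the wages equation gives wages = -subsidy - 18.
Substituting into the investment equation gives investment = 4*subsidy + 51.
Substituting into the trade_balance equation gives trade_balance = 16*subsidy + 199.
Linear in subsidy, so extremes are at the endpoints: subsidy = -4 gives trade_balance = 135; subsidy = 5 gives trade_balance = 279.

135 to 279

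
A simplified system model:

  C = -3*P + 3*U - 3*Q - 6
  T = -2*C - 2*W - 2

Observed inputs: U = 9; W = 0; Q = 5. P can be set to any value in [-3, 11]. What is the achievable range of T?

-32 to 52

Substituting into the C equation gives C = -3*P + 6.
So T = 6*P - 14.
Linear in P, so extremes are at the endpoints: P = -3 gives T = -32; P = 11 gives T = 52.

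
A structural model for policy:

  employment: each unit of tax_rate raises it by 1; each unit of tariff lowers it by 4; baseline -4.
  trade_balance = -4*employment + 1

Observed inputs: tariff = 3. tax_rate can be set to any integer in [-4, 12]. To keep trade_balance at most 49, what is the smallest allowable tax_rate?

Substituting into the employment equation gives employment = tax_rate - 16.
Substituting into the trade_balance equation gives trade_balance = -4*tax_rate + 65.
Require -4*tax_rate + 65 ≤ 49, so tax_rate ≥ 4.
The smallest integer in [-4, 12] satisfying this is 4.

tax_rate = 4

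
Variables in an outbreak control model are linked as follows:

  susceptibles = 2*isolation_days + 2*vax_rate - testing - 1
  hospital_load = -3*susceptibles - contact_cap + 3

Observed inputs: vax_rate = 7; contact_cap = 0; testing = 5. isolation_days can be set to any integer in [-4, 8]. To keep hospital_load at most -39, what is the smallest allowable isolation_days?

Substituting into the susceptibles equation gives susceptibles = 2*isolation_days + 8.
This gives hospital_load = -6*isolation_days - 21.
Require -6*isolation_days - 21 ≤ -39, so isolation_days ≥ 3.
The smallest integer in [-4, 8] satisfying this is 3.

isolation_days = 3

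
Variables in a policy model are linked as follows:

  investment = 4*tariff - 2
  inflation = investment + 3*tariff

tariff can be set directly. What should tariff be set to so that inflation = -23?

Substituting into the inflation equation gives inflation = 7*tariff - 2.
Solve 7*tariff - 2 = -23: tariff = (-23 + 2) / 7 = -3.

tariff = -3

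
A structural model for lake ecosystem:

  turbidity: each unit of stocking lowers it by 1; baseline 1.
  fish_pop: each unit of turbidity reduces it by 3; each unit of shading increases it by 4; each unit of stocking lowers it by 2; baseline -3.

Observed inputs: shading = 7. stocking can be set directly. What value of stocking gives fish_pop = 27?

stocking = 5

Substituting into the fish_pop equation gives fish_pop = stocking + 22.
Solve stocking + 22 = 27: stocking = (27 - 22) / 1 = 5.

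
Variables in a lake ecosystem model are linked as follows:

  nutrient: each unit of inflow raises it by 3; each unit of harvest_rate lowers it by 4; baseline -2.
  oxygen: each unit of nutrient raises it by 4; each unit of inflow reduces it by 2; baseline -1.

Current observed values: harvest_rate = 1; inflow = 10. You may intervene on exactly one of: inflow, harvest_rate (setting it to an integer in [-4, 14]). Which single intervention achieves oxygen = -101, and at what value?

Intervening on inflow: oxygen = 10*inflow - 25. Reaching -101 requires inflow = -38/5, not an integer.
Intervening on harvest_rate: with other inputs at their observed values, oxygen = -16*harvest_rate + 91. Solving for -101 gives harvest_rate = 12, within [-4, 14].

set harvest_rate = 12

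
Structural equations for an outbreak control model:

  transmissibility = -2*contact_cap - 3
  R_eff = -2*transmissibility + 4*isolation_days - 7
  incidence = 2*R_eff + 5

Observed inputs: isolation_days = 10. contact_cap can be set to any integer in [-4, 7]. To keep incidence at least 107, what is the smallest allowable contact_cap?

Substituting into the R_eff equation gives R_eff = 4*contact_cap + 39.
So incidence = 8*contact_cap + 83.
Require 8*contact_cap + 83 ≥ 107, so contact_cap ≥ 3.
The smallest integer in [-4, 7] satisfying this is 3.

contact_cap = 3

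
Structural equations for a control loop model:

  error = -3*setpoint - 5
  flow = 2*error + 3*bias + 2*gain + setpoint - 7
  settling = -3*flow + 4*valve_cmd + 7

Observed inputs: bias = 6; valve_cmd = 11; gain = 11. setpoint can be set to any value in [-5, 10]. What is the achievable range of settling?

-93 to 132

Substituting into the flow equation gives flow = -5*setpoint + 23.
Substituting into the settling equation gives settling = 15*setpoint - 18.
Linear in setpoint, so extremes are at the endpoints: setpoint = -5 gives settling = -93; setpoint = 10 gives settling = 132.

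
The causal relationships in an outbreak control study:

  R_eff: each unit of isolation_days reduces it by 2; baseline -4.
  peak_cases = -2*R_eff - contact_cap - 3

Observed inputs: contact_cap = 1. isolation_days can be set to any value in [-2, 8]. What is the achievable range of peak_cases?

Substituting into the peak_cases equation gives peak_cases = 4*isolation_days + 4.
Linear in isolation_days, so extremes are at the endpoints: isolation_days = -2 gives peak_cases = -4; isolation_days = 8 gives peak_cases = 36.

-4 to 36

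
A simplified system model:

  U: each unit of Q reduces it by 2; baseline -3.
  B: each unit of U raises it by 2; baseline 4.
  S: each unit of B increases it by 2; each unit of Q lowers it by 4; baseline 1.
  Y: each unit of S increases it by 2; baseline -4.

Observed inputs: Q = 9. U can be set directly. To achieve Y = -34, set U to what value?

Intervening on U fixes its value directly, overriding its dependence on Q.
Substituting into the S equation gives S = 4*U - 27.
This gives Y = 8*U - 58.
Solve 8*U - 58 = -34: U = (-34 + 58) / 8 = 3.

U = 3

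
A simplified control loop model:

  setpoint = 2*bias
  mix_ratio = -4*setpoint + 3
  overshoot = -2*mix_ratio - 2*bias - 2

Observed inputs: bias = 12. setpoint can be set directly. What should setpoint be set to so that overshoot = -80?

setpoint = -6

Intervening on setpoint fixes its value directly, overriding its dependence on bias.
Substituting into the overshoot equation gives overshoot = 8*setpoint - 32.
Solve 8*setpoint - 32 = -80: setpoint = (-80 + 32) / 8 = -6.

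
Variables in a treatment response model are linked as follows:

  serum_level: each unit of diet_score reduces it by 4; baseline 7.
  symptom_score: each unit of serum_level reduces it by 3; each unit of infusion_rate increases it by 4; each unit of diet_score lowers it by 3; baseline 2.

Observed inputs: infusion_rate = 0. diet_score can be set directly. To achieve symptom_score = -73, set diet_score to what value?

Substituting into the symptom_score equation gives symptom_score = 9*diet_score - 19.
Solve 9*diet_score - 19 = -73: diet_score = (-73 + 19) / 9 = -6.

diet_score = -6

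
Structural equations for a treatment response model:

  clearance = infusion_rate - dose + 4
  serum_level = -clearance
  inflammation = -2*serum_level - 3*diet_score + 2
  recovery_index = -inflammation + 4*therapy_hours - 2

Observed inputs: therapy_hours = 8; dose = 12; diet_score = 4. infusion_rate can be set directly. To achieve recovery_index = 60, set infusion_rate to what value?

infusion_rate = -2

Substituting into the clearance equation gives clearance = infusion_rate - 8.
This gives serum_level = -infusion_rate + 8.
Substituting into the inflammation equation gives inflammation = 2*infusion_rate - 26.
Substituting into the recovery_index equation gives recovery_index = -2*infusion_rate + 56.
Solve -2*infusion_rate + 56 = 60: infusion_rate = (60 - 56) / -2 = -2.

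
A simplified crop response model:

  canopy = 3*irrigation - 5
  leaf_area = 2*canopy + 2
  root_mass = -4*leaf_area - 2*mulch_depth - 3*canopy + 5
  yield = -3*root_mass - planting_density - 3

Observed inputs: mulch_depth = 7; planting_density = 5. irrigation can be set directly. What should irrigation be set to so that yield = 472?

Substituting into the leaf_area equation gives leaf_area = 6*irrigation - 8.
Substituting into the root_mass equation gives root_mass = -33*irrigation + 38.
yield becomes 99*irrigation - 122.
Solve 99*irrigation - 122 = 472: irrigation = (472 + 122) / 99 = 6.

irrigation = 6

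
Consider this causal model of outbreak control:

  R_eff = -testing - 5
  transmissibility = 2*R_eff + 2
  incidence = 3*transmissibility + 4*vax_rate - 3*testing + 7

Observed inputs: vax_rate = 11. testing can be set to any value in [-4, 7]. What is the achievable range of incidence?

Substituting into the transmissibility equation gives transmissibility = -2*testing - 8.
This gives incidence = -9*testing + 27.
Linear in testing, so extremes are at the endpoints: testing = -4 gives incidence = 63; testing = 7 gives incidence = -36.

-36 to 63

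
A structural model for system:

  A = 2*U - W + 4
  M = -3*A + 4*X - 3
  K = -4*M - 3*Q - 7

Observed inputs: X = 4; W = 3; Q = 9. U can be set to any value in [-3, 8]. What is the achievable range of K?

-146 to 118

Substituting into the A equation gives A = 2*U + 1.
Substituting into the M equation gives M = -6*U + 10.
K becomes 24*U - 74.
Linear in U, so extremes are at the endpoints: U = -3 gives K = -146; U = 8 gives K = 118.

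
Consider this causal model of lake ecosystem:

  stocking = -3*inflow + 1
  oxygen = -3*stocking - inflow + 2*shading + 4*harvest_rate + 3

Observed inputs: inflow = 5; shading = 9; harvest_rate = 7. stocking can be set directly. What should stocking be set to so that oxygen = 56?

stocking = -4

Intervening on stocking fixes its value directly, overriding its dependence on inflow.
Substituting into the oxygen equation gives oxygen = -3*stocking + 44.
Solve -3*stocking + 44 = 56: stocking = (56 - 44) / -3 = -4.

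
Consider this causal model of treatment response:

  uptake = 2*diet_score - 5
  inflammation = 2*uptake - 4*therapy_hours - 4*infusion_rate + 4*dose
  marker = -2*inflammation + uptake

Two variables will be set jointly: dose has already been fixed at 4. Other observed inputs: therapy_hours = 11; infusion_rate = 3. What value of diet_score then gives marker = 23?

With dose held at 4:
Substituting into the inflammation equation gives inflammation = 4*diet_score - 50.
Substituting into the marker equation gives marker = -6*diet_score + 95.
Solve -6*diet_score + 95 = 23: diet_score = (23 - 95) / -6 = 12.

diet_score = 12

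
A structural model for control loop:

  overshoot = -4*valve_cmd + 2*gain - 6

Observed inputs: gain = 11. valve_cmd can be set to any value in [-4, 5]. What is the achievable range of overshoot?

Substituting into the overshoot equation gives overshoot = -4*valve_cmd + 16.
Linear in valve_cmd, so extremes are at the endpoints: valve_cmd = -4 gives overshoot = 32; valve_cmd = 5 gives overshoot = -4.

-4 to 32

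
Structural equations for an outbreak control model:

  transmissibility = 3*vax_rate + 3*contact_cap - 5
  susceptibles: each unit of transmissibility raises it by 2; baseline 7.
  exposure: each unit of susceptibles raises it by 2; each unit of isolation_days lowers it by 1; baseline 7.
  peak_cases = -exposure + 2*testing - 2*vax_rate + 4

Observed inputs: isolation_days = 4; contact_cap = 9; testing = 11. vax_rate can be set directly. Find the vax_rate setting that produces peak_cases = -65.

Substituting into the transmissibility equation gives transmissibility = 3*vax_rate + 22.
Substituting into the susceptibles equation gives susceptibles = 6*vax_rate + 51.
exposure becomes 12*vax_rate + 105.
peak_cases becomes -14*vax_rate - 79.
Solve -14*vax_rate - 79 = -65: vax_rate = (-65 + 79) / -14 = -1.

vax_rate = -1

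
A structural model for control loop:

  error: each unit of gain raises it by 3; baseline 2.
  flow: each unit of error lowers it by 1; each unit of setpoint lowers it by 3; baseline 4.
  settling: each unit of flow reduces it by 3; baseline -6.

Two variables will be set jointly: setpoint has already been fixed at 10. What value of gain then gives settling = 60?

gain = -2

With setpoint held at 10:
Substituting into the flow equation gives flow = -3*gain - 28.
Substituting into the settling equation gives settling = 9*gain + 78.
Solve 9*gain + 78 = 60: gain = (60 - 78) / 9 = -2.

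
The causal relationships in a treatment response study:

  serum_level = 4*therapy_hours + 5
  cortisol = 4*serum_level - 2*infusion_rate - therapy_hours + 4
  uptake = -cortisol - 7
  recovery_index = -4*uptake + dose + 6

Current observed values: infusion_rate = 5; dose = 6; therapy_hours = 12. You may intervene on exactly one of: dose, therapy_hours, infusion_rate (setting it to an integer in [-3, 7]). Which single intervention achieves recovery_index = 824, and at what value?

set infusion_rate = 4

Intervening on dose: recovery_index = dose + 810. Reaching 824 requires dose = 14, outside [-3, 7].
Intervening on therapy_hours: recovery_index = 60*therapy_hours + 96. Reaching 824 requires therapy_hours = 182/15, not an integer.
Intervening on infusion_rate: with other inputs at their observed values, recovery_index = -8*infusion_rate + 856. Solving for 824 gives infusion_rate = 4, within [-3, 7].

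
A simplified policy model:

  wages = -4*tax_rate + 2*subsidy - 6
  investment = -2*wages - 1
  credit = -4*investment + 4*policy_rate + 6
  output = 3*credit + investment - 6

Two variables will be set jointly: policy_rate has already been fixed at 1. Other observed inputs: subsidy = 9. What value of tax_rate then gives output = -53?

tax_rate = 4

With policy_rate held at 1:
Substituting into the wages equation gives wages = -4*tax_rate + 12.
Substituting into the investment equation gives investment = 8*tax_rate - 25.
Substituting into the credit equation gives credit = -32*tax_rate + 110.
Substituting into the output equation gives output = -88*tax_rate + 299.
Solve -88*tax_rate + 299 = -53: tax_rate = (-53 - 299) / -88 = 4.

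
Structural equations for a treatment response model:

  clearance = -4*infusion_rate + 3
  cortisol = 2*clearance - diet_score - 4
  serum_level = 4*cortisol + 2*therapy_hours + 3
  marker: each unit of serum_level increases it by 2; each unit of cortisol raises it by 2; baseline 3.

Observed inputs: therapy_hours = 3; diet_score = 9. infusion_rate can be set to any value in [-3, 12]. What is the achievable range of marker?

Substituting into the cortisol equation gives cortisol = -8*infusion_rate - 7.
This gives serum_level = -32*infusion_rate - 19.
Substituting into the marker equation gives marker = -80*infusion_rate - 49.
Linear in infusion_rate, so extremes are at the endpoints: infusion_rate = -3 gives marker = 191; infusion_rate = 12 gives marker = -1009.

-1009 to 191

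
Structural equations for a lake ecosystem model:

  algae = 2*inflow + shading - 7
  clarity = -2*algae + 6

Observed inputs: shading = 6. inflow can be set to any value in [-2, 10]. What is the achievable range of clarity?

-32 to 16

Substituting into the algae equation gives algae = 2*inflow - 1.
This gives clarity = -4*inflow + 8.
Linear in inflow, so extremes are at the endpoints: inflow = -2 gives clarity = 16; inflow = 10 gives clarity = -32.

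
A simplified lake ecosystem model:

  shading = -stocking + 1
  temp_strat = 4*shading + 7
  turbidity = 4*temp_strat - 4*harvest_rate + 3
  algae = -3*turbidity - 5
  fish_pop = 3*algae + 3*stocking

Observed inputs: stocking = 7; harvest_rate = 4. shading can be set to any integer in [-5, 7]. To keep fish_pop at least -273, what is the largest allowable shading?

Intervening on shading fixes its value directly, overriding its dependence on stocking.
Substituting into the turbidity equation gives turbidity = 16*shading + 15.
Substituting into the algae equation gives algae = -48*shading - 50.
fish_pop becomes -144*shading - 129.
Require -144*shading - 129 ≥ -273, so shading ≤ 1.
The largest integer in [-5, 7] satisfying this is 1.

shading = 1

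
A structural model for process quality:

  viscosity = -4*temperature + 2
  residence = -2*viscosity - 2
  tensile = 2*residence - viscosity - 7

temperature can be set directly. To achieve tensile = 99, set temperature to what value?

Substituting into the residence equation gives residence = 8*temperature - 6.
Substituting into the tensile equation gives tensile = 20*temperature - 21.
Solve 20*temperature - 21 = 99: temperature = (99 + 21) / 20 = 6.

temperature = 6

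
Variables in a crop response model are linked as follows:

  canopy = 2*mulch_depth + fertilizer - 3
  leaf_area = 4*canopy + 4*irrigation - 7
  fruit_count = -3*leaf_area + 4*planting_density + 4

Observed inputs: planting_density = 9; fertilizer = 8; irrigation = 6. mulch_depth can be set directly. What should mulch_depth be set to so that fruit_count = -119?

mulch_depth = 2

Substituting into the canopy equation gives canopy = 2*mulch_depth + 5.
Substituting into the leaf_area equation gives leaf_area = 8*mulch_depth + 37.
Substituting into the fruit_count equation gives fruit_count = -24*mulch_depth - 71.
Solve -24*mulch_depth - 71 = -119: mulch_depth = (-119 + 71) / -24 = 2.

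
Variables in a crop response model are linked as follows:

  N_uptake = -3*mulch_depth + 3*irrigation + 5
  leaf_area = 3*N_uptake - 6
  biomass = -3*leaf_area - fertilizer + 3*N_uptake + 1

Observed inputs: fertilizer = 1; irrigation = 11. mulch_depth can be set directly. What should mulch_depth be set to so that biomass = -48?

Substituting into the N_uptake equation gives N_uptake = -3*mulch_depth + 38.
So leaf_area = -9*mulch_depth + 108.
biomass becomes 18*mulch_depth - 210.
Solve 18*mulch_depth - 210 = -48: mulch_depth = (-48 + 210) / 18 = 9.

mulch_depth = 9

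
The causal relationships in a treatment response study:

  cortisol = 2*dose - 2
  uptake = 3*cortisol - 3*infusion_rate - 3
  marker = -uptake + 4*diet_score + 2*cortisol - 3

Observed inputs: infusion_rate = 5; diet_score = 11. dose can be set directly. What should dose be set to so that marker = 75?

Substituting into the uptake equation gives uptake = 6*dose - 24.
marker becomes -2*dose + 61.
Solve -2*dose + 61 = 75: dose = (75 - 61) / -2 = -7.

dose = -7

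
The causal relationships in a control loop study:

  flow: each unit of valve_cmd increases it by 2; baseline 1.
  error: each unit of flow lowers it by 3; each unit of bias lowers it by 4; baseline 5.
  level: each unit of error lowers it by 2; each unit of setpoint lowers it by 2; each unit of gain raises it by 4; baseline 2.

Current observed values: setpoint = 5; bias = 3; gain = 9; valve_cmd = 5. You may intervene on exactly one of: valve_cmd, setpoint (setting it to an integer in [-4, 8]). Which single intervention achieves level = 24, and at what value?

Intervening on valve_cmd: with other inputs at their observed values, level = 12*valve_cmd + 48. Solving for 24 gives valve_cmd = -2, within [-4, 8].
Intervening on setpoint: level = -2*setpoint + 118. Reaching 24 requires setpoint = 47, outside [-4, 8].

set valve_cmd = -2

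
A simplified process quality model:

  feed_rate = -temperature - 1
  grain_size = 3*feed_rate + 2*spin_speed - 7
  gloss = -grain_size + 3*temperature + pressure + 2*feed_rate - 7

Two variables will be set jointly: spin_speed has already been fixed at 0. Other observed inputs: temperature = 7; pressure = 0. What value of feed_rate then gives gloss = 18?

feed_rate = 3

With spin_speed held at 0:
Intervening on feed_rate fixes its value directly, overriding its dependence on temperature.
Substituting into the grain_size equation gives grain_size = 3*feed_rate - 7.
This gives gloss = -feed_rate + 21.
Solve -feed_rate + 21 = 18: feed_rate = (18 - 21) / -1 = 3.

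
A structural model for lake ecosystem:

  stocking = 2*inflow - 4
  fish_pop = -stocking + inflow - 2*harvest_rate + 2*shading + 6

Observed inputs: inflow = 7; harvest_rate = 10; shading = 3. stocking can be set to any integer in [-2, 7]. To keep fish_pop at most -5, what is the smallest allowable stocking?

Intervening on stocking fixes its value directly, overriding its dependence on inflow.
Substituting into the fish_pop equation gives fish_pop = -stocking - 1.
Require -stocking - 1 ≤ -5, so stocking ≥ 4.
The smallest integer in [-2, 7] satisfying this is 4.

stocking = 4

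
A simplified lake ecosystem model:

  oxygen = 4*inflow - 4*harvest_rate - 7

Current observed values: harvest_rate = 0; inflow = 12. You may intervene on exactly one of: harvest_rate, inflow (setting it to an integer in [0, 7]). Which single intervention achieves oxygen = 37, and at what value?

Intervening on harvest_rate: with other inputs at their observed values, oxygen = -4*harvest_rate + 41. Solving for 37 gives harvest_rate = 1, within [0, 7].
Intervening on inflow: oxygen = 4*inflow - 7. Reaching 37 requires inflow = 11, outside [0, 7].

set harvest_rate = 1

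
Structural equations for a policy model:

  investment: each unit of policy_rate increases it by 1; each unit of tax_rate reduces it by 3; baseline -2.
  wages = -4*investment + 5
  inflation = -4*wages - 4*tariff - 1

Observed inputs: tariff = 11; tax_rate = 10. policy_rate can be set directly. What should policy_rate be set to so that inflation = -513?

Substituting into the investment equation gives investment = policy_rate - 32.
So wages = -4*policy_rate + 133.
This gives inflation = 16*policy_rate - 577.
Solve 16*policy_rate - 577 = -513: policy_rate = (-513 + 577) / 16 = 4.

policy_rate = 4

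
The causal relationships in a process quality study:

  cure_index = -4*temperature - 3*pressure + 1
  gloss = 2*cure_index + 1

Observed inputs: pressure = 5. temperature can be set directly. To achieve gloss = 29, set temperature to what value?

temperature = -7

Substituting into the cure_index equation gives cure_index = -4*temperature - 14.
gloss becomes -8*temperature - 27.
Solve -8*temperature - 27 = 29: temperature = (29 + 27) / -8 = -7.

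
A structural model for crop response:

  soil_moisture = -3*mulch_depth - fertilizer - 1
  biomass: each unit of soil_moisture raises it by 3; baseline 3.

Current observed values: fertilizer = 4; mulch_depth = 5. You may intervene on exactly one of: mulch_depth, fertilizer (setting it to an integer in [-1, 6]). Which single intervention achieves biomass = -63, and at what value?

set fertilizer = 6

Intervening on mulch_depth: biomass = -9*mulch_depth - 12. Reaching -63 requires mulch_depth = 17/3, not an integer.
Intervening on fertilizer: with other inputs at their observed values, biomass = -3*fertilizer - 45. Solving for -63 gives fertilizer = 6, within [-1, 6].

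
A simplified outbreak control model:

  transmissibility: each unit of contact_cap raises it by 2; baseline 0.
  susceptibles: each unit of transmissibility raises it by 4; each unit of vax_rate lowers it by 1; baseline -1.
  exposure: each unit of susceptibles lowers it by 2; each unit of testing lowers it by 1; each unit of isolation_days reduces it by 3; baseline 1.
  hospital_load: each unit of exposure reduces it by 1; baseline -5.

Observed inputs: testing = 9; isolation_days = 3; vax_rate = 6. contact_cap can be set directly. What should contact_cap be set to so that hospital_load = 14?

contact_cap = 1

Substituting into the susceptibles equation gives susceptibles = 8*contact_cap - 7.
This gives exposure = -16*contact_cap - 3.
So hospital_load = 16*contact_cap - 2.
Solve 16*contact_cap - 2 = 14: contact_cap = (14 + 2) / 16 = 1.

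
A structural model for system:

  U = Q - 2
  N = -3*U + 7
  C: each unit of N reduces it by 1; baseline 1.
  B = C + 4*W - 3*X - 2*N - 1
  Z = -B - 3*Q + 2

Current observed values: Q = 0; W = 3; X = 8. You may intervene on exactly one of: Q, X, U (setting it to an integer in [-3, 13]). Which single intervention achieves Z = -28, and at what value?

Intervening on Q: Z = -12*Q + 53. Reaching -28 requires Q = 27/4, not an integer.
Intervening on X: Z = 3*X + 29. Reaching -28 requires X = -19, outside [-3, 13].
Intervening on U: with other inputs at their observed values, Z = -9*U + 35. Solving for -28 gives U = 7, within [-3, 13].

set U = 7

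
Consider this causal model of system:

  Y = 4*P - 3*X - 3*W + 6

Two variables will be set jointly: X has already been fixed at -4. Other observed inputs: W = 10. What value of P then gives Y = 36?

With X held at -4:
Substituting into the Y equation gives Y = 4*P - 12.
Solve 4*P - 12 = 36: P = (36 + 12) / 4 = 12.

P = 12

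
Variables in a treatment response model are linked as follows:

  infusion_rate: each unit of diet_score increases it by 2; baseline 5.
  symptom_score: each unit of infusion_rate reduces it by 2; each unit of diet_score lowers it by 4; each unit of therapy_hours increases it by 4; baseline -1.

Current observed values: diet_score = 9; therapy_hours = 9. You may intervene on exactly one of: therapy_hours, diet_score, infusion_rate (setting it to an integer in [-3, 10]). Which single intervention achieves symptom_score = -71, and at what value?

Intervening on therapy_hours: with other inputs at their observed values, symptom_score = 4*therapy_hours - 83. Solving for -71 gives therapy_hours = 3, within [-3, 10].
Intervening on diet_score: symptom_score = -8*diet_score + 25. Reaching -71 requires diet_score = 12, outside [-3, 10].
Intervening on infusion_rate: symptom_score = -2*infusion_rate - 1. Reaching -71 requires infusion_rate = 35, outside [-3, 10].

set therapy_hours = 3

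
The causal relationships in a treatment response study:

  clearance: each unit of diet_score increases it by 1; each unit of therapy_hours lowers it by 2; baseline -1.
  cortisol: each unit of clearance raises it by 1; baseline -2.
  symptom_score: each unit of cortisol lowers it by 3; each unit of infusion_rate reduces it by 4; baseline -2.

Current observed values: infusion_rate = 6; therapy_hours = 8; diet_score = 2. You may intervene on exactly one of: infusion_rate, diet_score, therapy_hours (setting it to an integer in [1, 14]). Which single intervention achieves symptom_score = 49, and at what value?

set therapy_hours = 12

Intervening on infusion_rate: symptom_score = -4*infusion_rate + 49. Reaching 49 requires infusion_rate = 0, outside [1, 14].
Intervening on diet_score: symptom_score = -3*diet_score + 31. Reaching 49 requires diet_score = -6, outside [1, 14].
Intervening on therapy_hours: with other inputs at their observed values, symptom_score = 6*therapy_hours - 23. Solving for 49 gives therapy_hours = 12, within [1, 14].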